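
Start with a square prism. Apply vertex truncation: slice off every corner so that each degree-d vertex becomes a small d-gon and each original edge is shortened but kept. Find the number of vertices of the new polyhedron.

24

The base solid has V = 8, E = 12, F = 6.
Truncation replaces each original edge-end by a new vertex, so V′ = 2E = 24.
Each original edge survives, and each old vertex of degree d contributes d new edges; summing degrees gives Σd = 2E, so E′ = E + 2E = 3E = 36.
Each original face survives and each original vertex becomes one new face: F′ = F + V = 14.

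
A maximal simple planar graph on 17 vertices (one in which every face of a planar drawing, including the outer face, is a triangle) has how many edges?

45

In a plane triangulation 3F = 2E and V − E + F = 2, so E = 3V − 6 = 3·17 − 6 = 45.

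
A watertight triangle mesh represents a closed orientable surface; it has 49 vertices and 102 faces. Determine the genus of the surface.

2

Every face is a triangle, so 2E = 3·102 = 306, giving E = 153.
χ = V − E + F = 49 − 153 + 102 = -2.
For a closed orientable surface χ = 2 − 2g, so g = (2 − (-2))/2 = 2.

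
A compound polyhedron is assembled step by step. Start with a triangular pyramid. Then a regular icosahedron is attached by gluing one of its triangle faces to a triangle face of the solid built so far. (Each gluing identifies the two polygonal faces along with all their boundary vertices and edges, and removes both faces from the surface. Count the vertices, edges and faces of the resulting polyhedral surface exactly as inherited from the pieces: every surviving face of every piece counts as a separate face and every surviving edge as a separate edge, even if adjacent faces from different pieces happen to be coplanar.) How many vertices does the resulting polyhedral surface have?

A triangular pyramid: V=4, E=6, F=4.
Attach a regular icosahedron (V=12, E=30, F=20) along a 3-gon: merge 3 vertices and 3 edges, delete both glued faces → V=13, E=33, F=22.
Check: V − E + F = 13 − 33 + 22 = 2.

13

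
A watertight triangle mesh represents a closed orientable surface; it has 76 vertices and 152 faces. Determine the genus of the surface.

Every face is a triangle, so 2E = 3·152 = 456, giving E = 228.
χ = V − E + F = 76 − 228 + 152 = 0.
For a closed orientable surface χ = 2 − 2g, so g = (2 − (0))/2 = 1.

1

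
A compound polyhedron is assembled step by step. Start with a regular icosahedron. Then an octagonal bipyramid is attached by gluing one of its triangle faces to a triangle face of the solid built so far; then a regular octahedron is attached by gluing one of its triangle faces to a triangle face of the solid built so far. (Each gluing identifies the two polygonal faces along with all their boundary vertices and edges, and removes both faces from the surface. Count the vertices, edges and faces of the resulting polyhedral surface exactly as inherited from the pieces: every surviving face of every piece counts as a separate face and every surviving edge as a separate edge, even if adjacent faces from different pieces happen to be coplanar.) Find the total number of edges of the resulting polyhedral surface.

A regular icosahedron: V=12, E=30, F=20.
Attach an octagonal bipyramid (V=10, E=24, F=16) along a 3-gon: merge 3 vertices and 3 edges, delete both glued faces → V=19, E=51, F=34.
Attach a regular octahedron (V=6, E=12, F=8) along a 3-gon: merge 3 vertices and 3 edges, delete both glued faces → V=22, E=60, F=40.
Check: V − E + F = 22 − 60 + 40 = 2.

60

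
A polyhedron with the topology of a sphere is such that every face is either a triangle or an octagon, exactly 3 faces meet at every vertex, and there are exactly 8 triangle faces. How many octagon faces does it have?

6

Let x be the number of octagons; then F = 8 + x.
Edge–face incidences: 2E = 3·8 + 8·x = 24 + 8x.
Every vertex has degree 3, so 3V = 2E.
Euler: V − E + F = 2 ⇒ (2E)/3 − E + (8 + x) = 2.
Multiply by 6: 2·(2E) − 3·(2E) + 6·(8 + x) = 12, i.e. 48 + 6x − (24 + 8x) = 12.
Collecting terms: −2x + 24 = 12, so −2x = −12, so x = 6.
Then 2E = 24 + 8·6 = 72, so E = 36, V = 2E/3 = 24, F = 8 + 6 = 14.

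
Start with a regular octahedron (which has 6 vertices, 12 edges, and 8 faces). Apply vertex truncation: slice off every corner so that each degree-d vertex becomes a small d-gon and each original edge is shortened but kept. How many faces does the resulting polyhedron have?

14

Truncation replaces each original edge-end by a new vertex, so V′ = 2E = 24.
Each original edge survives, and each old vertex of degree d contributes d new edges; summing degrees gives Σd = 2E, so E′ = E + 2E = 3E = 36.
Each original face survives and each original vertex becomes one new face: F′ = F + V = 14.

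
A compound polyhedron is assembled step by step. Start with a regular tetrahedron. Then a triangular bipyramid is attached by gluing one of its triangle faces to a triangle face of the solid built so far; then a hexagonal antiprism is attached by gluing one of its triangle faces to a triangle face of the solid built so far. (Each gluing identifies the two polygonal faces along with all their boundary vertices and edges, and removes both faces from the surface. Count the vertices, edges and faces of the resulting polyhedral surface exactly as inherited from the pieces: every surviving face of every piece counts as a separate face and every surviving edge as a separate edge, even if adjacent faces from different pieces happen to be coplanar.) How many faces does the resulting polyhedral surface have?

A regular tetrahedron: V=4, E=6, F=4.
Attach a triangular bipyramid (V=5, E=9, F=6) along a 3-gon: merge 3 vertices and 3 edges, delete both glued faces → V=6, E=12, F=8.
Attach a hexagonal antiprism (V=12, E=24, F=14) along a 3-gon: merge 3 vertices and 3 edges, delete both glued faces → V=15, E=33, F=20.
Check: V − E + F = 15 − 33 + 20 = 2.

20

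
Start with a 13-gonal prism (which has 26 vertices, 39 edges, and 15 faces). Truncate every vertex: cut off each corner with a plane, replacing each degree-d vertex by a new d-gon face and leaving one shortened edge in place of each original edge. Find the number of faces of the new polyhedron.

41

Truncation replaces each original edge-end by a new vertex, so V′ = 2E = 78.
Each original edge survives, and each old vertex of degree d contributes d new edges; summing degrees gives Σd = 2E, so E′ = E + 2E = 3E = 117.
Each original face survives and each original vertex becomes one new face: F′ = F + V = 41.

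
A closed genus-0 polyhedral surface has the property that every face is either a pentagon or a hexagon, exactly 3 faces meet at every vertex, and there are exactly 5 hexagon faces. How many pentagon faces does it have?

12

Let x be the number of pentagons; then F = 5 + x.
Edge–face incidences: 2E = 6·5 + 5·x = 30 + 5x.
Every vertex has degree 3, so 3V = 2E.
Euler: V − E + F = 2 ⇒ (2E)/3 − E + (5 + x) = 2.
Multiply by 6: 2·(2E) − 3·(2E) + 6·(5 + x) = 12, i.e. 30 + 6x − (30 + 5x) = 12.
Collecting terms: x = 12.
Then 2E = 30 + 5·12 = 90, so E = 45, V = 2E/3 = 30, F = 5 + 12 = 17.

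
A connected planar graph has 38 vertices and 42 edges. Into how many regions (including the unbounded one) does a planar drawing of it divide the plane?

Euler's formula for a connected plane graph: V − E + F = 2, so F = 2 − 38 + 42 = 6.

6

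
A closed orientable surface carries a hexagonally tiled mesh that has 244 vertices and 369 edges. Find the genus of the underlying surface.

2

Every face is a hexagon and each edge borders two faces, so 6F = 2·369, giving F = 123.
χ = V − E + F = 244 − 369 + 123 = -2.
For a closed orientable surface χ = 2 − 2g, so g = (2 − (-2))/2 = 2.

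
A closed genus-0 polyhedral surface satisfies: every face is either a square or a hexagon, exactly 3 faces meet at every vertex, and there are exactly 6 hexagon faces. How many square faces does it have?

Let x be the number of squares; then F = 6 + x.
Edge–face incidences: 2E = 6·6 + 4·x = 36 + 4x.
Every vertex has degree 3, so 3V = 2E.
Euler: V − E + F = 2 ⇒ (2E)/3 − E + (6 + x) = 2.
Multiply by 6: 2·(2E) − 3·(2E) + 6·(6 + x) = 12, i.e. 36 + 6x − (36 + 4x) = 12.
Collecting terms: 2x = 12, so x = 6.
Then 2E = 36 + 4·6 = 60, so E = 30, V = 2E/3 = 20, F = 6 + 6 = 12.

6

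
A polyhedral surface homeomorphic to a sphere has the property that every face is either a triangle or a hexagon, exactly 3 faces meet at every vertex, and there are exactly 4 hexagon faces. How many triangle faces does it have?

4

Let x be the number of triangles; then F = 4 + x.
Edge–face incidences: 2E = 6·4 + 3·x = 24 + 3x.
Every vertex has degree 3, so 3V = 2E.
Euler: V − E + F = 2 ⇒ (2E)/3 − E + (4 + x) = 2.
Multiply by 6: 2·(2E) − 3·(2E) + 6·(4 + x) = 12, i.e. 24 + 6x − (24 + 3x) = 12.
Collecting terms: 3x = 12, so x = 4.
Then 2E = 24 + 3·4 = 36, so E = 18, V = 2E/3 = 12, F = 4 + 4 = 8.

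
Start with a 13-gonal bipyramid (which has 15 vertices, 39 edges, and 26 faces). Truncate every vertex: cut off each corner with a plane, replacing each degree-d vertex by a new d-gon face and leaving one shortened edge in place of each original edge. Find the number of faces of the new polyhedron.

41

Truncation replaces each original edge-end by a new vertex, so V′ = 2E = 78.
Each original edge survives, and each old vertex of degree d contributes d new edges; summing degrees gives Σd = 2E, so E′ = E + 2E = 3E = 117.
Each original face survives and each original vertex becomes one new face: F′ = F + V = 41.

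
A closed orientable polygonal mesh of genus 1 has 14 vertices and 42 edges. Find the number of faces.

28

For a closed orientable surface of genus 1, χ = 2 − 2·1 = 0.
F = 0 − V + E = 0 − 14 + 42 = 28.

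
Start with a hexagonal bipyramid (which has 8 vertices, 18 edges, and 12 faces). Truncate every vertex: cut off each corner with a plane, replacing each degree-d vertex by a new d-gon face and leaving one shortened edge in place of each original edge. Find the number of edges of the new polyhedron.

Truncation replaces each original edge-end by a new vertex, so V′ = 2E = 36.
Each original edge survives, and each old vertex of degree d contributes d new edges; summing degrees gives Σd = 2E, so E′ = E + 2E = 3E = 54.
Each original face survives and each original vertex becomes one new face: F′ = F + V = 20.

54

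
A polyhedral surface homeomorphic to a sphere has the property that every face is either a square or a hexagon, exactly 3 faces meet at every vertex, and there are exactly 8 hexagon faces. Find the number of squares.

Let x be the number of squares; then F = 8 + x.
Edge–face incidences: 2E = 6·8 + 4·x = 48 + 4x.
Every vertex has degree 3, so 3V = 2E.
Euler: V − E + F = 2 ⇒ (2E)/3 − E + (8 + x) = 2.
Multiply by 6: 2·(2E) − 3·(2E) + 6·(8 + x) = 12, i.e. 48 + 6x − (48 + 4x) = 12.
Collecting terms: 2x = 12, so x = 6.
Then 2E = 48 + 4·6 = 72, so E = 36, V = 2E/3 = 24, F = 8 + 6 = 14.

6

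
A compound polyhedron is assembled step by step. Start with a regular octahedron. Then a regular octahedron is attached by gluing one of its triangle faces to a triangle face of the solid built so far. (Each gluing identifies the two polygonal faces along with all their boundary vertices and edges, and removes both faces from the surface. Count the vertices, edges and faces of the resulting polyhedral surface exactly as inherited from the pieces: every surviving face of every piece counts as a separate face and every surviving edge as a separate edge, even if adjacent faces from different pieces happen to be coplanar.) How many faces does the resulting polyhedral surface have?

14

A regular octahedron: V=6, E=12, F=8.
Attach a regular octahedron (V=6, E=12, F=8) along a 3-gon: merge 3 vertices and 3 edges, delete both glued faces → V=9, E=21, F=14.
Check: V − E + F = 9 − 21 + 14 = 2.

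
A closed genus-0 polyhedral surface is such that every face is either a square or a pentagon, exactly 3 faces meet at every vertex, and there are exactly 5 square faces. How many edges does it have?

15

Let x be the number of pentagons; then F = 5 + x.
Edge–face incidences: 2E = 4·5 + 5·x = 20 + 5x.
Every vertex has degree 3, so 3V = 2E.
Euler: V − E + F = 2 ⇒ (2E)/3 − E + (5 + x) = 2.
Multiply by 6: 2·(2E) − 3·(2E) + 6·(5 + x) = 12, i.e. 30 + 6x − (20 + 5x) = 12.
Collecting terms: x + 10 = 12, so x = 2.
Then 2E = 20 + 5·2 = 30, so E = 15, V = 2E/3 = 10, F = 5 + 2 = 7.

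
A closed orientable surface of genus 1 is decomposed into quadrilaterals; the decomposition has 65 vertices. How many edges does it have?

χ = 2 − 2·1 = 0, and every face is a square so 4F = 2E.
V − E + F = 0 with E = 4F/2 gives 65 − (4/2 − 1)·F = 0, so F = 65 and E = 130.

130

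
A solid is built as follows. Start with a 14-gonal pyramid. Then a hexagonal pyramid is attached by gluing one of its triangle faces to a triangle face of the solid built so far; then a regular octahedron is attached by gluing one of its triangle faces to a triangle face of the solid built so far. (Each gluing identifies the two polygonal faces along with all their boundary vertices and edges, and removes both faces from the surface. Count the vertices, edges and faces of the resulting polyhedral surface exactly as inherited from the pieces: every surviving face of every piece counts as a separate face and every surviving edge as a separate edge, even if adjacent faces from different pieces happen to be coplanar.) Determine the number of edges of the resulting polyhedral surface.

A 14-gonal pyramid: V=15, E=28, F=15.
Attach a hexagonal pyramid (V=7, E=12, F=7) along a 3-gon: merge 3 vertices and 3 edges, delete both glued faces → V=19, E=37, F=20.
Attach a regular octahedron (V=6, E=12, F=8) along a 3-gon: merge 3 vertices and 3 edges, delete both glued faces → V=22, E=46, F=26.
Check: V − E + F = 22 − 46 + 26 = 2.

46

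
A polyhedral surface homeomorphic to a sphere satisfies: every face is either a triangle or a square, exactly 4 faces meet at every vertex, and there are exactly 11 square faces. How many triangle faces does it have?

Let x be the number of triangles; then F = 11 + x.
Edge–face incidences: 2E = 4·11 + 3·x = 44 + 3x.
Every vertex has degree 4, so 4V = 2E.
Euler: V − E + F = 2 ⇒ (2E)/4 − E + (11 + x) = 2.
Multiply by 8: 2·(2E) − 4·(2E) + 8·(11 + x) = 16, i.e. 88 + 8x − 2·(44 + 3x) = 16.
Collecting terms: 2x = 16, so x = 8.
Then 2E = 44 + 3·8 = 68, so E = 34, V = 2E/4 = 17, F = 11 + 8 = 19.

8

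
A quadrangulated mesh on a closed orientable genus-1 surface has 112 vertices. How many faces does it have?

χ = 2 − 2·1 = 0, and every face is a square so 4F = 2E.
V − E + F = 0 with E = 4F/2 gives 112 − (4/2 − 1)·F = 0, so F = 112 and E = 224.

112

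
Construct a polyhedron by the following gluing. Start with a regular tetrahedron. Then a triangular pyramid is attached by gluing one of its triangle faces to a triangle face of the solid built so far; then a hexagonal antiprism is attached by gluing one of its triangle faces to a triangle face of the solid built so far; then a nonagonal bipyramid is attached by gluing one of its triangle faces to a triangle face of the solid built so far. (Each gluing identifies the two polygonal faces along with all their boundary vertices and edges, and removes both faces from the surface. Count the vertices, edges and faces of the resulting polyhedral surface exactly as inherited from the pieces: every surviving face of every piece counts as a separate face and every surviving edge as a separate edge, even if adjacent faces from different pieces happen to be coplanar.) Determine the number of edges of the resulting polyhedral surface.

54

A regular tetrahedron: V=4, E=6, F=4.
Attach a triangular pyramid (V=4, E=6, F=4) along a 3-gon: merge 3 vertices and 3 edges, delete both glued faces → V=5, E=9, F=6.
Attach a hexagonal antiprism (V=12, E=24, F=14) along a 3-gon: merge 3 vertices and 3 edges, delete both glued faces → V=14, E=30, F=18.
Attach a nonagonal bipyramid (V=11, E=27, F=18) along a 3-gon: merge 3 vertices and 3 edges, delete both glued faces → V=22, E=54, F=34.
Check: V − E + F = 22 − 54 + 34 = 2.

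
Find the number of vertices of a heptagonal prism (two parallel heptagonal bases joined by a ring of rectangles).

A prism on an n-gon has two n-gon bases and n rectangular sides: V = 2·7 = 14, E = 3·7 = 21, F = 7 + 2 = 9.
Check: V − E + F = 14 − 21 + 9 = 2.

14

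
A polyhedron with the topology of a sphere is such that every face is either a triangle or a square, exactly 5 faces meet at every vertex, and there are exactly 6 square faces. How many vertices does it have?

24

Let x be the number of triangles; then F = 6 + x.
Edge–face incidences: 2E = 4·6 + 3·x = 24 + 3x.
Every vertex has degree 5, so 5V = 2E.
Euler: V − E + F = 2 ⇒ (2E)/5 − E + (6 + x) = 2.
Multiply by 10: 2·(2E) − 5·(2E) + 10·(6 + x) = 20, i.e. 60 + 10x − 3·(24 + 3x) = 20.
Collecting terms: x − 12 = 20, so x = 32.
Then 2E = 24 + 3·32 = 120, so E = 60, V = 2E/5 = 24, F = 6 + 32 = 38.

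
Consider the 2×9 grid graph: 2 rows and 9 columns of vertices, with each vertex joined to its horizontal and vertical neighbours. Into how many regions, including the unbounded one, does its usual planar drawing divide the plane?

9

The grid has V = 2·9 = 18 vertices and E = 2·8 + 9·1 = 25 edges.
F = 2 − V + E = 2 − 18 + 25 = 9.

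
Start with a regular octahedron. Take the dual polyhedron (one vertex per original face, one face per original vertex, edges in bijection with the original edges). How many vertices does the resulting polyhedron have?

8

The base solid has V = 6, E = 12, F = 8.
The dual swaps V and F and preserves E: V′ = F = 8, E′ = E = 12, F′ = V = 6.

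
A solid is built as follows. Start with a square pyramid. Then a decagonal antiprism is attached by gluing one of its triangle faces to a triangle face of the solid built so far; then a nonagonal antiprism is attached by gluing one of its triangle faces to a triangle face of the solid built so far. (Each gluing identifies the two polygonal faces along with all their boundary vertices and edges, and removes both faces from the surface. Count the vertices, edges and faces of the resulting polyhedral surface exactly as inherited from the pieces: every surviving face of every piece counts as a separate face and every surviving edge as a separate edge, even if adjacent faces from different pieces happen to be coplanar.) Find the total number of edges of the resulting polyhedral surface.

78

A square pyramid: V=5, E=8, F=5.
Attach a decagonal antiprism (V=20, E=40, F=22) along a 3-gon: merge 3 vertices and 3 edges, delete both glued faces → V=22, E=45, F=25.
Attach a nonagonal antiprism (V=18, E=36, F=20) along a 3-gon: merge 3 vertices and 3 edges, delete both glued faces → V=37, E=78, F=43.
Check: V − E + F = 37 − 78 + 43 = 2.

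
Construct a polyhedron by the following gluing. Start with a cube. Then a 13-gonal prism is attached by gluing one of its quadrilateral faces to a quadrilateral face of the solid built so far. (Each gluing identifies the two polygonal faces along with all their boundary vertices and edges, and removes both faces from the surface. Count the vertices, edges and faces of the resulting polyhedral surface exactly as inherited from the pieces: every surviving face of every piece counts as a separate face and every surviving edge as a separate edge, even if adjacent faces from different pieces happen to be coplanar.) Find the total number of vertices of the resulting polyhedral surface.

30

A cube: V=8, E=12, F=6.
Attach a 13-gonal prism (V=26, E=39, F=15) along a 4-gon: merge 4 vertices and 4 edges, delete both glued faces → V=30, E=47, F=19.
Check: V − E + F = 30 − 47 + 19 = 2.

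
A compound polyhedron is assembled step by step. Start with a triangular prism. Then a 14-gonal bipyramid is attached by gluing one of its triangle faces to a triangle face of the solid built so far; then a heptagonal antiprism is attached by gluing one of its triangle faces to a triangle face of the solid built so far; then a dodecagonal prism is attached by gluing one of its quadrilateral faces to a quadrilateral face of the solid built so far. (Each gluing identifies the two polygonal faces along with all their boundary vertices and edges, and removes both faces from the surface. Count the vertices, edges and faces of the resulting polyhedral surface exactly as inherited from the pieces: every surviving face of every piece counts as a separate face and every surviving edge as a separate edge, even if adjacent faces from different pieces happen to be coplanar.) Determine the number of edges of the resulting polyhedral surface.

A triangular prism: V=6, E=9, F=5.
Attach a 14-gonal bipyramid (V=16, E=42, F=28) along a 3-gon: merge 3 vertices and 3 edges, delete both glued faces → V=19, E=48, F=31.
Attach a heptagonal antiprism (V=14, E=28, F=16) along a 3-gon: merge 3 vertices and 3 edges, delete both glued faces → V=30, E=73, F=45.
Attach a dodecagonal prism (V=24, E=36, F=14) along a 4-gon: merge 4 vertices and 4 edges, delete both glued faces → V=50, E=105, F=57.
Check: V − E + F = 50 − 105 + 57 = 2.

105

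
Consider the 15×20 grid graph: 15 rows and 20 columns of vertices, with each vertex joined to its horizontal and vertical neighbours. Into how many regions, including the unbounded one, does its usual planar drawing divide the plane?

The grid has V = 15·20 = 300 vertices and E = 15·19 + 20·14 = 565 edges.
F = 2 − V + E = 2 − 300 + 565 = 267.

267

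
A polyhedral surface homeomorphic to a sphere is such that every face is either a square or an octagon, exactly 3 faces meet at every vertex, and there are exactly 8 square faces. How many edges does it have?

24

Let x be the number of octagons; then F = 8 + x.
Edge–face incidences: 2E = 4·8 + 8·x = 32 + 8x.
Every vertex has degree 3, so 3V = 2E.
Euler: V − E + F = 2 ⇒ (2E)/3 − E + (8 + x) = 2.
Multiply by 6: 2·(2E) − 3·(2E) + 6·(8 + x) = 12, i.e. 48 + 6x − (32 + 8x) = 12.
Collecting terms: −2x + 16 = 12, so −2x = −4, so x = 2.
Then 2E = 32 + 8·2 = 48, so E = 24, V = 2E/3 = 16, F = 8 + 2 = 10.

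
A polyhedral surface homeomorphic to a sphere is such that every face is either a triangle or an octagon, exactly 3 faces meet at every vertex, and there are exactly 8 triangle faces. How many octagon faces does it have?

Let x be the number of octagons; then F = 8 + x.
Edge–face incidences: 2E = 3·8 + 8·x = 24 + 8x.
Every vertex has degree 3, so 3V = 2E.
Euler: V − E + F = 2 ⇒ (2E)/3 − E + (8 + x) = 2.
Multiply by 6: 2·(2E) − 3·(2E) + 6·(8 + x) = 12, i.e. 48 + 6x − (24 + 8x) = 12.
Collecting terms: −2x + 24 = 12, so −2x = −12, so x = 6.
Then 2E = 24 + 8·6 = 72, so E = 36, V = 2E/3 = 24, F = 8 + 6 = 14.

6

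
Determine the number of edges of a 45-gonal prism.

A prism on an n-gon has two n-gon bases and n rectangular sides: V = 2·45 = 90, E = 3·45 = 135, F = 45 + 2 = 47.
Check: V − E + F = 90 − 135 + 47 = 2.

135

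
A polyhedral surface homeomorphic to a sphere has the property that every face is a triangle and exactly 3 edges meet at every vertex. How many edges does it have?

6

Each face has 3 edges and each edge borders two faces, so 2E = 3F.
Each vertex has degree 3, so 3V = 2E and hence V = 3F/3.
Euler: V − E + F = 2 ⇒ (3F/3) − (3F/2) + F = 2.
Multiply by 6: (6 − 9 + 6)F = 12, i.e. 3F = 12.
So F = 4, E = 3·4/2 = 6, V = 3·4/3 = 4.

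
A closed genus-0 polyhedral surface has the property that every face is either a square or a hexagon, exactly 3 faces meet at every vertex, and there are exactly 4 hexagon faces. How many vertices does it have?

Let x be the number of squares; then F = 4 + x.
Edge–face incidences: 2E = 6·4 + 4·x = 24 + 4x.
Every vertex has degree 3, so 3V = 2E.
Euler: V − E + F = 2 ⇒ (2E)/3 − E + (4 + x) = 2.
Multiply by 6: 2·(2E) − 3·(2E) + 6·(4 + x) = 12, i.e. 24 + 6x − (24 + 4x) = 12.
Collecting terms: 2x = 12, so x = 6.
Then 2E = 24 + 4·6 = 48, so E = 24, V = 2E/3 = 16, F = 4 + 6 = 10.

16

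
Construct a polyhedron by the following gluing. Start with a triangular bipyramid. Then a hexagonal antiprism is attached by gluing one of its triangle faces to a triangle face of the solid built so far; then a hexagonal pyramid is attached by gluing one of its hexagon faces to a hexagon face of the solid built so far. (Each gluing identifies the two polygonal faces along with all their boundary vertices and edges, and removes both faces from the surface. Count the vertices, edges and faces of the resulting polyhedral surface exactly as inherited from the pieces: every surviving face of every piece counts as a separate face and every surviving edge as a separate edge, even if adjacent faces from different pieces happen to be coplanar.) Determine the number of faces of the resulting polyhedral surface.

23

A triangular bipyramid: V=5, E=9, F=6.
Attach a hexagonal antiprism (V=12, E=24, F=14) along a 3-gon: merge 3 vertices and 3 edges, delete both glued faces → V=14, E=30, F=18.
Attach a hexagonal pyramid (V=7, E=12, F=7) along a 6-gon: merge 6 vertices and 6 edges, delete both glued faces → V=15, E=36, F=23.
Check: V − E + F = 15 − 36 + 23 = 2.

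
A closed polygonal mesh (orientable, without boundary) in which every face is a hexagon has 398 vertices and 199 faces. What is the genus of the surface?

1

Every face is a hexagon, so 2E = 6·199 = 1194, giving E = 597.
χ = V − E + F = 398 − 597 + 199 = 0.
For a closed orientable surface χ = 2 − 2g, so g = (2 − (0))/2 = 1.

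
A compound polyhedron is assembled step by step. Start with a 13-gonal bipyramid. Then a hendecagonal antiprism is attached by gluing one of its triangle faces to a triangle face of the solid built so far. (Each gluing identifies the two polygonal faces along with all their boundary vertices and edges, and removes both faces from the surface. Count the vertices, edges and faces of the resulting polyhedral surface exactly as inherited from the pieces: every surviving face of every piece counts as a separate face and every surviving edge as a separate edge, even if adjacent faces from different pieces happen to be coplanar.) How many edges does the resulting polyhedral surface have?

A 13-gonal bipyramid: V=15, E=39, F=26.
Attach a hendecagonal antiprism (V=22, E=44, F=24) along a 3-gon: merge 3 vertices and 3 edges, delete both glued faces → V=34, E=80, F=48.
Check: V − E + F = 34 − 80 + 48 = 2.

80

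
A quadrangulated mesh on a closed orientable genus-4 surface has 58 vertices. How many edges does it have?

128

χ = 2 − 2·4 = -6, and every face is a square so 4F = 2E.
V − E + F = -6 with E = 4F/2 gives 58 − (4/2 − 1)·F = -6, so F = 64 and E = 128.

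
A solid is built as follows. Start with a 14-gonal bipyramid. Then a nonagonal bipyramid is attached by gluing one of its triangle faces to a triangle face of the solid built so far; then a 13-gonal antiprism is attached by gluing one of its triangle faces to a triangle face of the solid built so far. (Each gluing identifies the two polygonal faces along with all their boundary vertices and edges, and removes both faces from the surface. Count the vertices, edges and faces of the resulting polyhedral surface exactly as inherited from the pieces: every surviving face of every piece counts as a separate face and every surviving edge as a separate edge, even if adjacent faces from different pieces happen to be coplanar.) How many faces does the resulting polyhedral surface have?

70

A 14-gonal bipyramid: V=16, E=42, F=28.
Attach a nonagonal bipyramid (V=11, E=27, F=18) along a 3-gon: merge 3 vertices and 3 edges, delete both glued faces → V=24, E=66, F=44.
Attach a 13-gonal antiprism (V=26, E=52, F=28) along a 3-gon: merge 3 vertices and 3 edges, delete both glued faces → V=47, E=115, F=70.
Check: V − E + F = 47 − 115 + 70 = 2.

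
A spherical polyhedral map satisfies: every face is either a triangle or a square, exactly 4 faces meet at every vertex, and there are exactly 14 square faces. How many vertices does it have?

20

Let x be the number of triangles; then F = 14 + x.
Edge–face incidences: 2E = 4·14 + 3·x = 56 + 3x.
Every vertex has degree 4, so 4V = 2E.
Euler: V − E + F = 2 ⇒ (2E)/4 − E + (14 + x) = 2.
Multiply by 8: 2·(2E) − 4·(2E) + 8·(14 + x) = 16, i.e. 112 + 8x − 2·(56 + 3x) = 16.
Collecting terms: 2x = 16, so x = 8.
Then 2E = 56 + 3·8 = 80, so E = 40, V = 2E/4 = 20, F = 14 + 8 = 22.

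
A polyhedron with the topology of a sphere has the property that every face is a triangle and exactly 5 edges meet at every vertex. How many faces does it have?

20

Each face has 3 edges and each edge borders two faces, so 2E = 3F.
Each vertex has degree 5, so 5V = 2E and hence V = 3F/5.
Euler: V − E + F = 2 ⇒ (3F/5) − (3F/2) + F = 2.
Multiply by 10: (6 − 15 + 10)F = 20, i.e. 1F = 20.
So F = 20, E = 3·20/2 = 30, V = 3·20/5 = 12.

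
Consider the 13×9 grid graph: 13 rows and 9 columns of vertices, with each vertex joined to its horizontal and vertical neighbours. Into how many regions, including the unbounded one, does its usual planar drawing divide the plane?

97

The grid has V = 13·9 = 117 vertices and E = 13·8 + 9·12 = 212 edges.
F = 2 − V + E = 2 − 117 + 212 = 97.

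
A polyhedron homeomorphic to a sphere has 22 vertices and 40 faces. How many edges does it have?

Here V − E + F = 2.
E = V + F − (2) = 22 + 40 − (2) = 60.

60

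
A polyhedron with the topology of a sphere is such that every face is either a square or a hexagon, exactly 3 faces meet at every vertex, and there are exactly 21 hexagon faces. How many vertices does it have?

50

Let x be the number of squares; then F = 21 + x.
Edge–face incidences: 2E = 6·21 + 4·x = 126 + 4x.
Every vertex has degree 3, so 3V = 2E.
Euler: V − E + F = 2 ⇒ (2E)/3 − E + (21 + x) = 2.
Multiply by 6: 2·(2E) − 3·(2E) + 6·(21 + x) = 12, i.e. 126 + 6x − (126 + 4x) = 12.
Collecting terms: 2x = 12, so x = 6.
Then 2E = 126 + 4·6 = 150, so E = 75, V = 2E/3 = 50, F = 21 + 6 = 27.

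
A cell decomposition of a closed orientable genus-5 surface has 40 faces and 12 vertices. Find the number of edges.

For a closed orientable surface of genus 5, χ = 2 − 2·5 = -8.
E = V + F − (-8) = 12 + 40 − (-8) = 60.

60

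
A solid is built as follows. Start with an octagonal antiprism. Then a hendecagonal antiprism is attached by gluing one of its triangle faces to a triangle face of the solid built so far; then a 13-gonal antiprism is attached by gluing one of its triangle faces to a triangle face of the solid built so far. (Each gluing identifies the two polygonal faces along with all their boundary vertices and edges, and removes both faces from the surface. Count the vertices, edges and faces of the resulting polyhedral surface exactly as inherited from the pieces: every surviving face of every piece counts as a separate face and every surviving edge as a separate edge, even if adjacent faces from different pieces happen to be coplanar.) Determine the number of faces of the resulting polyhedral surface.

An octagonal antiprism: V=16, E=32, F=18.
Attach a hendecagonal antiprism (V=22, E=44, F=24) along a 3-gon: merge 3 vertices and 3 edges, delete both glued faces → V=35, E=73, F=40.
Attach a 13-gonal antiprism (V=26, E=52, F=28) along a 3-gon: merge 3 vertices and 3 edges, delete both glued faces → V=58, E=122, F=66.
Check: V − E + F = 58 − 122 + 66 = 2.

66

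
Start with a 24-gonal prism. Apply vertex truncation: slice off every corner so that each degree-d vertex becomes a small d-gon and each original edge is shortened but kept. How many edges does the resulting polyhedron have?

216

The base solid has V = 48, E = 72, F = 26.
Truncation replaces each original edge-end by a new vertex, so V′ = 2E = 144.
Each original edge survives, and each old vertex of degree d contributes d new edges; summing degrees gives Σd = 2E, so E′ = E + 2E = 3E = 216.
Each original face survives and each original vertex becomes one new face: F′ = F + V = 74.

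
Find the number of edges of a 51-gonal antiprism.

An antiprism on an n-gon has two n-gon caps and 2n triangles: V = 2·51 = 102, E = 4·51 = 204, F = 2·51 + 2 = 104.
Check: V − E + F = 102 − 204 + 104 = 2.

204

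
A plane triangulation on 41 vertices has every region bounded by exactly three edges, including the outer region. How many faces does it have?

78

In a plane triangulation 3F = 2E and V − E + F = 2, so F = 2V − 4 = 2·41 − 4 = 78.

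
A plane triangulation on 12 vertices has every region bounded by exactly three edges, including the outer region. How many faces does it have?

20

In a plane triangulation 3F = 2E and V − E + F = 2, so F = 2V − 4 = 2·12 − 4 = 20.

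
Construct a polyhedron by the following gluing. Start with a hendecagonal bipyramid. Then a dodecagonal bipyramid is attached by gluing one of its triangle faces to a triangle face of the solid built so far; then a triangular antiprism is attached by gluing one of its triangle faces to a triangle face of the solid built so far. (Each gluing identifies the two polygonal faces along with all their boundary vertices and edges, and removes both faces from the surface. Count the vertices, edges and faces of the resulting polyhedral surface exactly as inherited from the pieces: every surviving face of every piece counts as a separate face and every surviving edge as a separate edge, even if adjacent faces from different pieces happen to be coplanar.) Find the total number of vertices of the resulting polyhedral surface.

27

A hendecagonal bipyramid: V=13, E=33, F=22.
Attach a dodecagonal bipyramid (V=14, E=36, F=24) along a 3-gon: merge 3 vertices and 3 edges, delete both glued faces → V=24, E=66, F=44.
Attach a triangular antiprism (V=6, E=12, F=8) along a 3-gon: merge 3 vertices and 3 edges, delete both glued faces → V=27, E=75, F=50.
Check: V − E + F = 27 − 75 + 50 = 2.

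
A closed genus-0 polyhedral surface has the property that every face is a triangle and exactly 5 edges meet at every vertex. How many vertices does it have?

Each face has 3 edges and each edge borders two faces, so 2E = 3F.
Each vertex has degree 5, so 5V = 2E and hence V = 3F/5.
Euler: V − E + F = 2 ⇒ (3F/5) − (3F/2) + F = 2.
Multiply by 10: (6 − 15 + 10)F = 20, i.e. 1F = 20.
So F = 20, E = 3·20/2 = 30, V = 3·20/5 = 12.

12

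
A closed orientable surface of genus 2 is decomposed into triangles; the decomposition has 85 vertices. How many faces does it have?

174

χ = 2 − 2·2 = -2, and every face is a triangle so 3F = 2E.
V − E + F = -2 with E = 3F/2 gives 85 − (3/2 − 1)·F = -2, so F = 174 and E = 261.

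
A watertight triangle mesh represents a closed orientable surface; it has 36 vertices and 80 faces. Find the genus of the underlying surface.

3

Every face is a triangle, so 2E = 3·80 = 240, giving E = 120.
χ = V − E + F = 36 − 120 + 80 = -4.
For a closed orientable surface χ = 2 − 2g, so g = (2 − (-4))/2 = 3.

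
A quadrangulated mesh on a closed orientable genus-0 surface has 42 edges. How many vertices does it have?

χ = 2 − 2·0 = 2, and every face is a square so 4F = 2E.
F = 2E/4 = 21. Then V = 2 + E − F = 2 + 42 − 21 = 23.

23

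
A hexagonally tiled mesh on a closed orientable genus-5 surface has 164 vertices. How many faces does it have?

86

χ = 2 − 2·5 = -8, and every face is a hexagon so 6F = 2E.
V − E + F = -8 with E = 6F/2 gives 164 − (6/2 − 1)·F = -8, so F = 86 and E = 258.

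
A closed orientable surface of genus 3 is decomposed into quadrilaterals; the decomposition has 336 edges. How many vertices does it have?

χ = 2 − 2·3 = -4, and every face is a square so 4F = 2E.
F = 2E/4 = 168. Then V = -4 + E − F = -4 + 336 − 168 = 164.

164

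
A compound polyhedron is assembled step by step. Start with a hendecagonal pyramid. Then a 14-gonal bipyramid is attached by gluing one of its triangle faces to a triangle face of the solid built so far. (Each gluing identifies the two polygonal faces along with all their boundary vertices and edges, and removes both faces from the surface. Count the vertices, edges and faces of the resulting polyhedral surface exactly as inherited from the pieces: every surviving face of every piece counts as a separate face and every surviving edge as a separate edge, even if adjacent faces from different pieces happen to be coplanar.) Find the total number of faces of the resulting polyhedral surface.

38

A hendecagonal pyramid: V=12, E=22, F=12.
Attach a 14-gonal bipyramid (V=16, E=42, F=28) along a 3-gon: merge 3 vertices and 3 edges, delete both glued faces → V=25, E=61, F=38.
Check: V − E + F = 25 − 61 + 38 = 2.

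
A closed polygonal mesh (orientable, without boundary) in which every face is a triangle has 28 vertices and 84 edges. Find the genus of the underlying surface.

Every face is a triangle and each edge borders two faces, so 3F = 2·84, giving F = 56.
χ = V − E + F = 28 − 84 + 56 = 0.
For a closed orientable surface χ = 2 − 2g, so g = (2 − (0))/2 = 1.

1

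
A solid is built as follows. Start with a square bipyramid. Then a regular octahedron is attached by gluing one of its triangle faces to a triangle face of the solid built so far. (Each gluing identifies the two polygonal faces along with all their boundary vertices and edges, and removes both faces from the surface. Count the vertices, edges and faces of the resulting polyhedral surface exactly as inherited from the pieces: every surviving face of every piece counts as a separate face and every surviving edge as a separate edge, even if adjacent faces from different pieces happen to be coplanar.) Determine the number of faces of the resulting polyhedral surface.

A square bipyramid: V=6, E=12, F=8.
Attach a regular octahedron (V=6, E=12, F=8) along a 3-gon: merge 3 vertices and 3 edges, delete both glued faces → V=9, E=21, F=14.
Check: V − E + F = 9 − 21 + 14 = 2.

14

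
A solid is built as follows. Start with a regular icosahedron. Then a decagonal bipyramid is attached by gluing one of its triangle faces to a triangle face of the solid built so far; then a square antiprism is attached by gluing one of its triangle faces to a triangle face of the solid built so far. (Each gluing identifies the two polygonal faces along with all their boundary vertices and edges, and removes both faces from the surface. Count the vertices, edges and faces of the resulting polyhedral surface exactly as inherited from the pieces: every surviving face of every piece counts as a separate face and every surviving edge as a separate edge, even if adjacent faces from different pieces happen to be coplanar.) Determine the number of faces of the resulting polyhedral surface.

46

A regular icosahedron: V=12, E=30, F=20.
Attach a decagonal bipyramid (V=12, E=30, F=20) along a 3-gon: merge 3 vertices and 3 edges, delete both glued faces → V=21, E=57, F=38.
Attach a square antiprism (V=8, E=16, F=10) along a 3-gon: merge 3 vertices and 3 edges, delete both glued faces → V=26, E=70, F=46.
Check: V − E + F = 26 − 70 + 46 = 2.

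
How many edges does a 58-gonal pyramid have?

A pyramid on an n-gon base has one n-gon and n triangles: V = 58 + 1 = 59, E = 2·58 = 116, F = 58 + 1 = 59.

116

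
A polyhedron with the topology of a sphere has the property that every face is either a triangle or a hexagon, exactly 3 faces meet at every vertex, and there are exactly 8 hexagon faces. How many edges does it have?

30

Let x be the number of triangles; then F = 8 + x.
Edge–face incidences: 2E = 6·8 + 3·x = 48 + 3x.
Every vertex has degree 3, so 3V = 2E.
Euler: V − E + F = 2 ⇒ (2E)/3 − E + (8 + x) = 2.
Multiply by 6: 2·(2E) − 3·(2E) + 6·(8 + x) = 12, i.e. 48 + 6x − (48 + 3x) = 12.
Collecting terms: 3x = 12, so x = 4.
Then 2E = 48 + 3·4 = 60, so E = 30, V = 2E/3 = 20, F = 8 + 4 = 12.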